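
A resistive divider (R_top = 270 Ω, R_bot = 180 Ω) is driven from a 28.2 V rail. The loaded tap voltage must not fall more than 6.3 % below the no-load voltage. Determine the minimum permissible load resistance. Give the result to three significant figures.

R_L(min) ≈ 1.61 kΩ

Output resistance R_th = R_top‖R_bot = (270 × 180)/450.0 = 108.0 Ω.
The fractional drop is R_th/(R_th + R_L); requiring this ≤ 0.0630 gives R_L ≥ R_th(1/0.0630 − 1) = 108.0 × 14.87 = 1.61 kΩ.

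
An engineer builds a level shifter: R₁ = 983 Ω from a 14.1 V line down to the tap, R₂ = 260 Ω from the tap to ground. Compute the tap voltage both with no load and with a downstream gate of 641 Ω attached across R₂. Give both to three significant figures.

Open-circuit: V = 14.1 × 260/(983 + 260) = 2.95 V.
With the load, R₂ becomes R₂‖R_L = 185.0 Ω, so V = 14.1 × 185.0/1168 = 2.23 V.

Unloaded: 2.95 V; loaded: 2.23 V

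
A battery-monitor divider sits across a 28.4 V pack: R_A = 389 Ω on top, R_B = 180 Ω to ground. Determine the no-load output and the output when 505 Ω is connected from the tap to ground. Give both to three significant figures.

Unloaded: 8.98 V; loaded: 7.22 V

Open-circuit: V = 28.4 × 180/(389 + 180) = 8.98 V.
With the load, R_B becomes R_B‖R_L = 132.7 Ω, so V = 28.4 × 132.7/521.7 = 7.22 V.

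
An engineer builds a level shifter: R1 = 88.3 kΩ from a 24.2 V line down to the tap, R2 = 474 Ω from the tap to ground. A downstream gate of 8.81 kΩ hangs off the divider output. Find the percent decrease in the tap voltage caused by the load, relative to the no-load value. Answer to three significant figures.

5.08 %

The divider's output (Thévenin) resistance is R1‖R2 = 471.5 Ω.
Fractional drop under load = R_th/(R_th + R_L) = 471.5 / (471.5 + 8810) = 0.05080.
So the output falls by 5.08 %.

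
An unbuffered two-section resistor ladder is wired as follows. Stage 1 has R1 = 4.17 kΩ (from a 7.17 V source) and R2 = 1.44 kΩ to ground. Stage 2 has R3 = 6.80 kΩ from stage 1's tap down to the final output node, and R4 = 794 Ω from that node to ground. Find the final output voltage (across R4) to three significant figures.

Stage 2 presents R3+R4 = 7594 Ω as a load on stage 1's tap.
Stage 1's lower leg becomes R2‖(R3+R4) = 1210 Ω, so V_mid = 7.17 × 1210/5380 = 1.613 V.
Stage 2 is itself unloaded: V_out = V_mid × R4/(R3+R4) = 1.613 × 794/7594 = 0.169 V.

V_out ≈ 0.169 V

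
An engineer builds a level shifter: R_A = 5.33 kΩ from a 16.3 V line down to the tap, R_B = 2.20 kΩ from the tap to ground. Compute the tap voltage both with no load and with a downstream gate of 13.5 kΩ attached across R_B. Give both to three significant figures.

Open-circuit: V = 16.3 × 2.20/(5.33 + 2.20) = 4.76 V.
With the load, R_B becomes R_B‖R_L = 1.892 kΩ, so V = 16.3 × 1.892/7.222 = 4.27 V.

Unloaded: 4.76 V; loaded: 4.27 V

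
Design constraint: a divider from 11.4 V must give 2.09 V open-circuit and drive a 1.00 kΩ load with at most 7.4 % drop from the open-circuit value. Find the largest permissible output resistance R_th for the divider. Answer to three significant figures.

R_th ≤ 79.9 Ω

Loading drop = R_th/(R_th + R_L) ≤ 0.0740, so R_th ≤ R_L · ε/(1−ε) = 1.00 kΩ × 0.0740/0.9260 = 79.9 Ω.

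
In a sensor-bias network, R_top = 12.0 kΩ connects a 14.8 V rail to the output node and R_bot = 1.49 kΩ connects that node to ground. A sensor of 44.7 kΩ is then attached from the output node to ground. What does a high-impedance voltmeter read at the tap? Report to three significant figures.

The load sits in parallel with R_bot: R_bot‖R_L = (1.49 × 44.7) / (1.49 + 44.7) = 1.442 kΩ.
V_out = 14.8 × 1.442 / (12.0 + 1.442) = 14.8 × 1.442/13.44 = 1.59 V.

V_out ≈ 1.59 V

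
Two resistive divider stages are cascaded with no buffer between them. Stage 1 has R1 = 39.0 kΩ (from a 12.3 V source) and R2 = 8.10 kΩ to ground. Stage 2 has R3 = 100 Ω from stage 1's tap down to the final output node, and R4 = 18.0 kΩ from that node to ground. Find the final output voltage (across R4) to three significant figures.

V_out ≈ 1.53 V

Stage 2 presents R3+R4 = 18100 Ω as a load on stage 1's tap.
Stage 1's lower leg becomes R2‖(R3+R4) = 5596 Ω, so V_mid = 12.3 × 5596/44600 = 1.543 V.
Stage 2 is itself unloaded: V_out = V_mid × R4/(R3+R4) = 1.543 × 18000/18100 = 1.53 V.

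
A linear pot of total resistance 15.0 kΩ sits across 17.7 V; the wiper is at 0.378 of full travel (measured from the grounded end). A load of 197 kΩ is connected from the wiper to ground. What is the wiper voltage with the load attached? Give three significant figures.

The wiper splits the pot into (1−α)R = 9.330 kΩ above and αR = 5.670 kΩ below.
Lower section ‖ load = 5.511 kΩ.
V_wiper = 17.7 × 5.511/(9.330 + 5.511) = 6.57 V.

V ≈ 6.57 V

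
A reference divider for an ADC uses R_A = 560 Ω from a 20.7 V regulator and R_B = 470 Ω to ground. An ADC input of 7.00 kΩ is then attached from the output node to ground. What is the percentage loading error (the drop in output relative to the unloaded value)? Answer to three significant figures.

The divider's output (Thévenin) resistance is R_A‖R_B = 255.5 Ω.
Fractional drop under load = R_th/(R_th + R_L) = 255.5 / (255.5 + 7000) = 0.03522.
So the output falls by 3.52 %.

3.52 %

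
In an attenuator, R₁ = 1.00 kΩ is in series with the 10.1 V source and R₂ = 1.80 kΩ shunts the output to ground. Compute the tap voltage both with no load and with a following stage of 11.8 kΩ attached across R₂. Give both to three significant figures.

Unloaded: 6.49 V; loaded: 6.16 V

Open-circuit: V = 10.1 × 1.80/(1.00 + 1.80) = 6.49 V.
With the load, R₂ becomes R₂‖R_L = 1.562 kΩ, so V = 10.1 × 1.562/2.562 = 6.16 V.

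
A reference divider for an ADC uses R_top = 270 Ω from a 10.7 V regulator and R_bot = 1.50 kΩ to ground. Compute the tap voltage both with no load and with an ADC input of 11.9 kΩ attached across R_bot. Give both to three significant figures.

Open-circuit: V = 10.7 × 1500/(270 + 1500) = 9.07 V.
With the load, R_bot becomes R_bot‖R_L = 1332 Ω, so V = 10.7 × 1332/1602 = 8.90 V.

Unloaded: 9.07 V; loaded: 8.90 V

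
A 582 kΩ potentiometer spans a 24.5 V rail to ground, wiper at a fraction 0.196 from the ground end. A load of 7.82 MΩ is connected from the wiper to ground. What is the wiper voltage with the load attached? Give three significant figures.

V ≈ 4.75 V

The wiper splits the pot into (1−α)R = 467.9 kΩ above and αR = 114.1 kΩ below.
Lower section ‖ load = 112.4 kΩ.
V_wiper = 24.5 × 112.4/(467.9 + 112.4) = 4.75 V.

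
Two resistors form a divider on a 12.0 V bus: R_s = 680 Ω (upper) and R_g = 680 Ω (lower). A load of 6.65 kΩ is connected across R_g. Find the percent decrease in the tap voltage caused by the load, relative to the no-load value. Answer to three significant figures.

4.86 %

The divider's output (Thévenin) resistance is R_s‖R_g = 340.0 Ω.
Fractional drop under load = R_th/(R_th + R_L) = 340.0 / (340.0 + 6650) = 0.04864.
So the output falls by 4.86 %.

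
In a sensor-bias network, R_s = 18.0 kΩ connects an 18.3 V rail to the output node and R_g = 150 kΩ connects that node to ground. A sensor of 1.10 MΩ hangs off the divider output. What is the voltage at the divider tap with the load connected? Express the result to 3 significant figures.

V_out ≈ 16.1 V

The load sits in parallel with R_g: R_g‖R_L = (150 × 1100) / (150 + 1100) = 132.0 kΩ.
V_out = 18.3 × 132.0 / (18.0 + 132.0) = 18.3 × 132.0/150.0 = 16.1 V.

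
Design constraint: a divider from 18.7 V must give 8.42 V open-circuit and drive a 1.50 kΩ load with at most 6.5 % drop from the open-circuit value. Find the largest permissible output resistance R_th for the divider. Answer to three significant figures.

R_th ≤ 104 Ω

Loading drop = R_th/(R_th + R_L) ≤ 0.0650, so R_th ≤ R_L · ε/(1−ε) = 1.50 kΩ × 0.0650/0.9350 = 104 Ω.
(Any R1, R2 with R2/(R1+R2) = 0.450 and R1‖R2 ≤ 104 Ω will meet the spec.)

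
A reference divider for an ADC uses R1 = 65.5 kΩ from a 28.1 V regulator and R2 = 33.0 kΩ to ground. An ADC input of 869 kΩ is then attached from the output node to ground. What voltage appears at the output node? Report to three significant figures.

The load sits in parallel with R2: R2‖R_L = (33.0 × 869) / (33.0 + 869) = 31.79 kΩ.
V_out = 28.1 × 31.79 / (65.5 + 31.79) = 28.1 × 31.79/97.29 = 9.18 V.
(Unloaded it would have been 9.41 V.)

V_out ≈ 9.18 V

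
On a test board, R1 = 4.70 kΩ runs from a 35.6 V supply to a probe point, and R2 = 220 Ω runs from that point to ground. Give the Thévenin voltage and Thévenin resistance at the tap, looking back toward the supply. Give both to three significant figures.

V_th is the open-circuit tap voltage: 35.6 × 220/(4700 + 220) = 1.59 V.
With the supply zeroed, R1 and R2 appear in parallel from the tap: R_th = R1‖R2 = (4700 × 220)/4920 = 210 Ω.

V_th = 1.59 V, R_th = 210 Ω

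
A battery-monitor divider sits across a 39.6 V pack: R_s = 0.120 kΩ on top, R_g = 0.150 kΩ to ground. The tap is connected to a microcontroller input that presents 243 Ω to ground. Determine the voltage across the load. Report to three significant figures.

V_out ≈ 17.3 V

The load sits in parallel with R_g: R_g‖R_L = (150 × 243) / (150 + 243) = 92.75 Ω.
V_out = 39.6 × 92.75 / (120 + 92.75) = 39.6 × 92.75/212.7 = 17.3 V.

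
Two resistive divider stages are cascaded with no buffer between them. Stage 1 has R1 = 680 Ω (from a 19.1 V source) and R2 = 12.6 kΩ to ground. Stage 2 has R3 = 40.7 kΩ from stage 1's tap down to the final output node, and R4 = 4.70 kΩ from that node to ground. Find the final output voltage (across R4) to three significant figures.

Stage 2 presents R3+R4 = 45400 Ω as a load on stage 1's tap.
Stage 1's lower leg becomes R2‖(R3+R4) = 9863 Ω, so V_mid = 19.1 × 9863/10540 = 17.87 V.
Stage 2 is itself unloaded: V_out = V_mid × R4/(R3+R4) = 17.87 × 4700/45400 = 1.85 V.

V_out ≈ 1.85 V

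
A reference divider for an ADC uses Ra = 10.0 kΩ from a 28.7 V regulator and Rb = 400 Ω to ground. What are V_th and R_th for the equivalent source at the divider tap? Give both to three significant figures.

V_th = 1.10 V, R_th = 385 Ω

V_th is the open-circuit tap voltage: 28.7 × 400/(10000 + 400) = 1.10 V.
With the supply zeroed, Ra and Rb appear in parallel from the tap: R_th = Ra‖Rb = (10000 × 400)/10400 = 385 Ω.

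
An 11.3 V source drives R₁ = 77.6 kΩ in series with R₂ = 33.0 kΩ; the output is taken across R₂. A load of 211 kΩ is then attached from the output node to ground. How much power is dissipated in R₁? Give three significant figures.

P ≈ 0.880 mW

Total resistance from the source is R₁ + (R₂‖R_L) = 106.1 kΩ, so I = 11.3/106.1 kΩ = 0.1065 mA.
P = I²·R₁ = (0.1065 mA)² × 77.6 kΩ = 0.880 mW.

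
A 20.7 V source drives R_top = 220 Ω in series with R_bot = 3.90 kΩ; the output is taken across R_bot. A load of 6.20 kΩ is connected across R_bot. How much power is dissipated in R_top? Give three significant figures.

Total resistance from the source is R_top + (R_bot‖R_L) = 2614 Ω, so I = 20.7/2614 Ω = 7.919 mA.
P = I²·R_top = (7.919 mA)² × 220 Ω = 13.8 mW.

P ≈ 13.8 mW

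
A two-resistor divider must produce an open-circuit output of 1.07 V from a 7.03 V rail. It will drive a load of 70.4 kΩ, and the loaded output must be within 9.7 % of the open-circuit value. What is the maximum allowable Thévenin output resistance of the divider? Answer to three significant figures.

R_th ≤ 7.56 kΩ

Loading drop = R_th/(R_th + R_L) ≤ 0.0970, so R_th ≤ R_L · ε/(1−ε) = 70.4 kΩ × 0.0970/0.9030 = 7.56 kΩ.
(Any R1, R2 with R2/(R1+R2) = 0.152 and R1‖R2 ≤ 7.56 kΩ will meet the spec.)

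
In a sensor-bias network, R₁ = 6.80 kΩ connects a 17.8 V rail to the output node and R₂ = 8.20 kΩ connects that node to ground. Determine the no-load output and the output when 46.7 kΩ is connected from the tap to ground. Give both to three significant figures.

Unloaded: 9.73 V; loaded: 9.01 V

Open-circuit: V = 17.8 × 8.20/(6.80 + 8.20) = 9.73 V.
With the load, R₂ becomes R₂‖R_L = 6.975 kΩ, so V = 17.8 × 6.975/13.78 = 9.01 V.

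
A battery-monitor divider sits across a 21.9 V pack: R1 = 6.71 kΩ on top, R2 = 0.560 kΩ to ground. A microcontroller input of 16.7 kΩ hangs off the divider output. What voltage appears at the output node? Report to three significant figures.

The load sits in parallel with R2: R2‖R_L = (560 × 16700) / (560 + 16700) = 541.8 Ω.
V_out = 21.9 × 541.8 / (6710 + 541.8) = 21.9 × 541.8/7252 = 1.64 V.

V_out ≈ 1.64 V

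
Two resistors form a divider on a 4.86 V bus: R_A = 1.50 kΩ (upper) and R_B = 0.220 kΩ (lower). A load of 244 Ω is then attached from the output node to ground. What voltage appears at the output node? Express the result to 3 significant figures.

V_out ≈ 0.348 V

The load sits in parallel with R_B: R_B‖R_L = (220 × 244) / (220 + 244) = 115.7 Ω.
V_out = 4.86 × 115.7 / (1500 + 115.7) = 4.86 × 115.7/1616 = 0.348 V.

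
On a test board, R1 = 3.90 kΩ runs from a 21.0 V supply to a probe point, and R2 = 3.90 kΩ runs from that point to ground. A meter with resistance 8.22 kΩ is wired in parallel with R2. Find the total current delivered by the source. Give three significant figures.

I ≈ 3.21 mA

R2‖R_L = 2.645 kΩ, so the source sees R1 + R2‖R_L = 6.545 kΩ.
I = 21.0 V / 6.545 kΩ = 3.21 mA.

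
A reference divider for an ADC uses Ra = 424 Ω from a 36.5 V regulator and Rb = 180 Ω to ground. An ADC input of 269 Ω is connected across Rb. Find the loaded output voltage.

The load sits in parallel with Rb: Rb‖R_L = (180 × 269) / (180 + 269) = 107.8 Ω.
V_out = 36.5 × 107.8 / (424 + 107.8) = 36.5 × 107.8/531.8 = 7.40 V.
(Unloaded it would have been 10.9 V.)

V_out ≈ 7.40 V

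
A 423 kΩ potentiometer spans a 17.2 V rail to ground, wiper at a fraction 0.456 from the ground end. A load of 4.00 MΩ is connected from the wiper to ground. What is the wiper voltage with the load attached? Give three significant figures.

The wiper splits the pot into (1−α)R = 230.1 kΩ above and αR = 192.9 kΩ below.
Lower section ‖ load = 184.0 kΩ.
V_wiper = 17.2 × 184.0/(230.1 + 184.0) = 7.64 V.

V ≈ 7.64 V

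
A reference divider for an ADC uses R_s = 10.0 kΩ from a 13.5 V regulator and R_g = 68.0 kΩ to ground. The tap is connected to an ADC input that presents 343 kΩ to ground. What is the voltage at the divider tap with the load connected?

V_out ≈ 11.5 V

The load sits in parallel with R_g: R_g‖R_L = (68.0 × 343) / (68.0 + 343) = 56.75 kΩ.
V_out = 13.5 × 56.75 / (10.0 + 56.75) = 13.5 × 56.75/66.75 = 11.5 V.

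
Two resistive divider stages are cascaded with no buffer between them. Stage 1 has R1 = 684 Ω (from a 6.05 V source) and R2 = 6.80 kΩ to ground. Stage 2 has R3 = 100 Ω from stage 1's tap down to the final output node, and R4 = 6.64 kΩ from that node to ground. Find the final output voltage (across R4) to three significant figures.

Stage 2 presents R3+R4 = 6740 Ω as a load on stage 1's tap.
Stage 1's lower leg becomes R2‖(R3+R4) = 3385 Ω, so V_mid = 6.05 × 3385/4069 = 5.033 V.
Stage 2 is itself unloaded: V_out = V_mid × R4/(R3+R4) = 5.033 × 6640/6740 = 4.96 V.

V_out ≈ 4.96 V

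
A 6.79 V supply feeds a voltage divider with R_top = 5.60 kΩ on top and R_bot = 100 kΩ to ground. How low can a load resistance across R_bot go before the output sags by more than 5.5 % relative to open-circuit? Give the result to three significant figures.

Output resistance R_th = R_top‖R_bot = (5.60 × 100)/105.6 = 5.303 kΩ.
The fractional drop is R_th/(R_th + R_L); requiring this ≤ 0.0550 gives R_L ≥ R_th(1/0.0550 − 1) = 5.303 × 17.18 = 91.1 kΩ.

R_L(min) ≈ 91.1 kΩ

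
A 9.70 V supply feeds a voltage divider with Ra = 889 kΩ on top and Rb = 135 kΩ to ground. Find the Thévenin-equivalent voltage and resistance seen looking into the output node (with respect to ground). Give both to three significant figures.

V_th = 1.28 V, R_th = 117 kΩ

V_th is the open-circuit tap voltage: 9.70 × 135/(889 + 135) = 1.28 V.
With the supply zeroed, Ra and Rb appear in parallel from the tap: R_th = Ra‖Rb = (889 × 135)/1024 = 117 kΩ.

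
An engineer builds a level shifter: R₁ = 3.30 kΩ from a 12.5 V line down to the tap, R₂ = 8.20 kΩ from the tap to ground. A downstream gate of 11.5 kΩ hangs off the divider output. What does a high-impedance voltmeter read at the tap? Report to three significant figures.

V_out ≈ 7.40 V

The load sits in parallel with R₂: R₂‖R_L = (8.20 × 11.5) / (8.20 + 11.5) = 4.787 kΩ.
V_out = 12.5 × 4.787 / (3.30 + 4.787) = 12.5 × 4.787/8.087 = 7.40 V.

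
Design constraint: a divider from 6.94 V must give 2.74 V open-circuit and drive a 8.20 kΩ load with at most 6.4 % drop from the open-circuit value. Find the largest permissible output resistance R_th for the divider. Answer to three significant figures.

R_th ≤ 561 Ω

Loading drop = R_th/(R_th + R_L) ≤ 0.0640, so R_th ≤ R_L · ε/(1−ε) = 8.20 kΩ × 0.0640/0.9360 = 561 Ω.
(Any R1, R2 with R2/(R1+R2) = 0.395 and R1‖R2 ≤ 561 Ω will meet the spec.)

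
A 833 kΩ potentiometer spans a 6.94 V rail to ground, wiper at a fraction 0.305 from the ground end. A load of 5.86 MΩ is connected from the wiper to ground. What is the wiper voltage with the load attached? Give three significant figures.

V ≈ 2.05 V

The wiper splits the pot into (1−α)R = 578.9 kΩ above and αR = 254.1 kΩ below.
Lower section ‖ load = 243.5 kΩ.
V_wiper = 6.94 × 243.5/(578.9 + 243.5) = 2.05 V.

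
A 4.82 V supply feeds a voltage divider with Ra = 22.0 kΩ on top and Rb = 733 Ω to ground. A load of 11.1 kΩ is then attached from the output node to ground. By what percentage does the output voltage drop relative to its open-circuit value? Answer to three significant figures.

6.01 %

The divider's output (Thévenin) resistance is Ra‖Rb = 709.4 Ω.
Fractional drop under load = R_th/(R_th + R_L) = 709.4 / (709.4 + 11100) = 0.06007.
So the output falls by 6.01 %.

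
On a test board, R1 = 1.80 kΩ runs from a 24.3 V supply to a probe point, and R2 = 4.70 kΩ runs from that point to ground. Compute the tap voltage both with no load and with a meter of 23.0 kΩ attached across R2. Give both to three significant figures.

Open-circuit: V = 24.3 × 4.70/(1.80 + 4.70) = 17.6 V.
With the load, R2 becomes R2‖R_L = 3.903 kΩ, so V = 24.3 × 3.903/5.703 = 16.6 V.

Unloaded: 17.6 V; loaded: 16.6 V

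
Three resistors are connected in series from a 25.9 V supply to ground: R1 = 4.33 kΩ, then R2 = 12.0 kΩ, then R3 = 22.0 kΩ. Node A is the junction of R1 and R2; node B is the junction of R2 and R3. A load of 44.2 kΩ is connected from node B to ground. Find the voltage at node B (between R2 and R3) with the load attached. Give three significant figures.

At node B, R3 is in parallel with the load: R3‖R_L = 14.69 kΩ.
Below node A the resistance is R2 + (R3‖R_L) = 26.69 kΩ, so V_A = 25.9 × 26.69/31.02 = 22.28 V.
Then V_B = V_A × (R3‖R_L)/(R2 + R3‖R_L) = 22.28 × 14.69/26.69 = 12.3 V.

V ≈ 12.3 V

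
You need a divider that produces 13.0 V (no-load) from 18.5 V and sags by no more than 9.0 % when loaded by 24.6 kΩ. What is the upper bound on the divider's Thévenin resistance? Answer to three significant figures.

R_th ≤ 2.43 kΩ

Loading drop = R_th/(R_th + R_L) ≤ 0.0900, so R_th ≤ R_L · ε/(1−ε) = 24.6 kΩ × 0.0900/0.9100 = 2.43 kΩ.
(Any R1, R2 with R2/(R1+R2) = 0.703 and R1‖R2 ≤ 2.43 kΩ will meet the spec.)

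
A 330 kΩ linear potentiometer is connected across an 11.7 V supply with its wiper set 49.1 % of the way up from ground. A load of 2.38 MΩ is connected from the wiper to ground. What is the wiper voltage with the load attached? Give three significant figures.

V ≈ 5.55 V

The wiper splits the pot into (1−α)R = 168.0 kΩ above and αR = 162.0 kΩ below.
Lower section ‖ load = 151.7 kΩ.
V_wiper = 11.7 × 151.7/(168.0 + 151.7) = 5.55 V.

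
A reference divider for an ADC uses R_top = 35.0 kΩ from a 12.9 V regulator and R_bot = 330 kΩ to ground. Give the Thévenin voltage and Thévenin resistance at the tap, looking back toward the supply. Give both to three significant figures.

V_th is the open-circuit tap voltage: 12.9 × 330/(35.0 + 330) = 11.7 V.
With the supply zeroed, R_top and R_bot appear in parallel from the tap: R_th = R_top‖R_bot = (35.0 × 330)/365.0 = 31.6 kΩ.

V_th = 11.7 V, R_th = 31.6 kΩ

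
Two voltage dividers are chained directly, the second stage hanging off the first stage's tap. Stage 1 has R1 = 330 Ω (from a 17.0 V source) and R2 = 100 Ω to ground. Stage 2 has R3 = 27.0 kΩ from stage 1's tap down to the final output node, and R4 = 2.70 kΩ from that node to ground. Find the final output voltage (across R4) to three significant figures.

Stage 2 presents R3+R4 = 29700 Ω as a load on stage 1's tap.
Stage 1's lower leg becomes R2‖(R3+R4) = 99.66 Ω, so V_mid = 17.0 × 99.66/429.7 = 3.943 V.
Stage 2 is itself unloaded: V_out = V_mid × R4/(R3+R4) = 3.943 × 2700/29700 = 0.358 V.

V_out ≈ 0.358 V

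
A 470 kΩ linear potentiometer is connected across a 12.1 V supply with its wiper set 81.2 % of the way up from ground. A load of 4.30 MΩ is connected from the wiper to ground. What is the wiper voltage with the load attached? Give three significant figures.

The wiper splits the pot into (1−α)R = 88.36 kΩ above and αR = 381.6 kΩ below.
Lower section ‖ load = 350.5 kΩ.
V_wiper = 12.1 × 350.5/(88.36 + 350.5) = 9.66 V.

V ≈ 9.66 V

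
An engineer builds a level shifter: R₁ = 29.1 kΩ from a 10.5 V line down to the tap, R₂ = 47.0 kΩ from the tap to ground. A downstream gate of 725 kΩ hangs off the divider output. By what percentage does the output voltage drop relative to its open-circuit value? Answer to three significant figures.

2.42 %

The divider's output (Thévenin) resistance is R₁‖R₂ = 17.97 kΩ.
Fractional drop under load = R_th/(R_th + R_L) = 17.97 / (17.97 + 725) = 0.02419.
So the output falls by 2.42 %.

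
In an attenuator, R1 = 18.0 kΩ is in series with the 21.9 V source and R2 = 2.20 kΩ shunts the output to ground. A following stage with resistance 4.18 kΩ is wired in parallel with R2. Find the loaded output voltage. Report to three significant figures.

V_out ≈ 1.62 V

The load sits in parallel with R2: R2‖R_L = (2.20 × 4.18) / (2.20 + 4.18) = 1.441 kΩ.
V_out = 21.9 × 1.441 / (18.0 + 1.441) = 21.9 × 1.441/19.44 = 1.62 V.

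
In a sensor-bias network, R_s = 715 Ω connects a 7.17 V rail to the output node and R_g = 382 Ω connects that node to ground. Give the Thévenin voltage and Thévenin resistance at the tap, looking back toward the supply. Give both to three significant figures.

V_th is the open-circuit tap voltage: 7.17 × 382/(715 + 382) = 2.50 V.
With the supply zeroed, R_s and R_g appear in parallel from the tap: R_th = R_s‖R_g = (715 × 382)/1097 = 249 Ω.

V_th = 2.50 V, R_th = 249 Ω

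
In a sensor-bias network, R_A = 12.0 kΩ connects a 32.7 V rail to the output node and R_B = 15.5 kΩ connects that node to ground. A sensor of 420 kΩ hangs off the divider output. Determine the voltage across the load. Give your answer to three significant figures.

The load sits in parallel with R_B: R_B‖R_L = (15.5 × 420) / (15.5 + 420) = 14.95 kΩ.
V_out = 32.7 × 14.95 / (12.0 + 14.95) = 32.7 × 14.95/26.95 = 18.1 V.

V_out ≈ 18.1 V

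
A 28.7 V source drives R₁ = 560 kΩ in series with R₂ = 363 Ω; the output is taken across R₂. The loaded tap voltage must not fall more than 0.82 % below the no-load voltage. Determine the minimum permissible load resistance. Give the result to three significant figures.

R_L(min) ≈ 43.9 kΩ

Output resistance R_th = R₁‖R₂ = (560000 × 363)/560400 = 362.8 Ω.
The fractional drop is R_th/(R_th + R_L); requiring this ≤ 0.00820 gives R_L ≥ R_th(1/0.00820 − 1) = 362.8 × 121.0 = 43.9 kΩ.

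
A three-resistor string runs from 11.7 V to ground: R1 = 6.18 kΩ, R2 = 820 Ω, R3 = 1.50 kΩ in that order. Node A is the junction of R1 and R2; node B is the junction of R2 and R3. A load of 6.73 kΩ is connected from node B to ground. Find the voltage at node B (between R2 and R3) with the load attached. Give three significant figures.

V ≈ 1.74 V

At node B, R3 is in parallel with the load: R3‖R_L = 1227 Ω.
Below node A the resistance is R2 + (R3‖R_L) = 2047 Ω, so V_A = 11.7 × 2047/8227 = 2.911 V.
Then V_B = V_A × (R3‖R_L)/(R2 + R3‖R_L) = 2.911 × 1227/2047 = 1.74 V.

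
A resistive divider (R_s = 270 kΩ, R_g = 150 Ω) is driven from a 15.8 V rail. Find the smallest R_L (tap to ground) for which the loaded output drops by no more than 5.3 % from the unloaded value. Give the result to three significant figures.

R_L(min) ≈ 2.68 kΩ

Output resistance R_th = R_s‖R_g = (270000 × 150)/270200 = 149.9 Ω.
The fractional drop is R_th/(R_th + R_L); requiring this ≤ 0.0530 gives R_L ≥ R_th(1/0.0530 − 1) = 149.9 × 17.87 = 2.68 kΩ.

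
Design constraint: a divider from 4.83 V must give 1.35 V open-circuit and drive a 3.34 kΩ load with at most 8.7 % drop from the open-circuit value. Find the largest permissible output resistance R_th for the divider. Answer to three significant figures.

R_th ≤ 318 Ω

Loading drop = R_th/(R_th + R_L) ≤ 0.0870, so R_th ≤ R_L · ε/(1−ε) = 3.34 kΩ × 0.0870/0.9130 = 318 Ω.
(Any R1, R2 with R2/(R1+R2) = 0.280 and R1‖R2 ≤ 318 Ω will meet the spec.)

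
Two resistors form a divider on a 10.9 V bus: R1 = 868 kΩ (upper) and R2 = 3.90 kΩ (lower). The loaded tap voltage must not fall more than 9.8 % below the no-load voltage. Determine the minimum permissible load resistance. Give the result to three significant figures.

R_L(min) ≈ 35.7 kΩ

Output resistance R_th = R1‖R2 = (868 × 3.90)/871.9 = 3.883 kΩ.
The fractional drop is R_th/(R_th + R_L); requiring this ≤ 0.0980 gives R_L ≥ R_th(1/0.0980 − 1) = 3.883 × 9.204 = 35.7 kΩ.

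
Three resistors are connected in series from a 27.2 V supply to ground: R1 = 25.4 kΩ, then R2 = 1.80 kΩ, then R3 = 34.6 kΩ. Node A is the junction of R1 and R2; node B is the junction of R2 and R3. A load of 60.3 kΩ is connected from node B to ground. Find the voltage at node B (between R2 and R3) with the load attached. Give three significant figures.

V ≈ 12.2 V

At node B, R3 is in parallel with the load: R3‖R_L = 21.99 kΩ.
Below node A the resistance is R2 + (R3‖R_L) = 23.79 kΩ, so V_A = 27.2 × 23.79/49.19 = 13.15 V.
Then V_B = V_A × (R3‖R_L)/(R2 + R3‖R_L) = 13.15 × 21.99/23.79 = 12.2 V.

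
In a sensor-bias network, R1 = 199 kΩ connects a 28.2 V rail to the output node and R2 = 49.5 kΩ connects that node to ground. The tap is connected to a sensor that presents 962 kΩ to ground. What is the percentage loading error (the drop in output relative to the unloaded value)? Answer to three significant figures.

3.96 %

The divider's output (Thévenin) resistance is R1‖R2 = 39.64 kΩ.
Fractional drop under load = R_th/(R_th + R_L) = 39.64 / (39.64 + 962) = 0.03957.
So the output falls by 3.96 %.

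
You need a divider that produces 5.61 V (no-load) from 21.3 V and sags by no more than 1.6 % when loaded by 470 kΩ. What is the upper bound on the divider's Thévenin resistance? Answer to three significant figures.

Loading drop = R_th/(R_th + R_L) ≤ 0.0160, so R_th ≤ R_L · ε/(1−ε) = 470 kΩ × 0.0160/0.9840 = 7.64 kΩ.
(Any R1, R2 with R2/(R1+R2) = 0.263 and R1‖R2 ≤ 7.64 kΩ will meet the spec.)

R_th ≤ 7.64 kΩ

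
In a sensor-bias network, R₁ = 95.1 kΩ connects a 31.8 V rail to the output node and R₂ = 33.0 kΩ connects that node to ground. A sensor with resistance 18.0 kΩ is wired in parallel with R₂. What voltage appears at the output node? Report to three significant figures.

The load sits in parallel with R₂: R₂‖R_L = (33.0 × 18.0) / (33.0 + 18.0) = 11.65 kΩ.
V_out = 31.8 × 11.65 / (95.1 + 11.65) = 31.8 × 11.65/106.7 = 3.47 V.

V_out ≈ 3.47 V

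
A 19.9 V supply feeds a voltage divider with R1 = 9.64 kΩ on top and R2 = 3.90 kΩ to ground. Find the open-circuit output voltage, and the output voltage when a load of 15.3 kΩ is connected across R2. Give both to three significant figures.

Open-circuit: V = 19.9 × 3.90/(9.64 + 3.90) = 5.73 V.
With the load, R2 becomes R2‖R_L = 3.108 kΩ, so V = 19.9 × 3.108/12.75 = 4.85 V.

Unloaded: 5.73 V; loaded: 4.85 V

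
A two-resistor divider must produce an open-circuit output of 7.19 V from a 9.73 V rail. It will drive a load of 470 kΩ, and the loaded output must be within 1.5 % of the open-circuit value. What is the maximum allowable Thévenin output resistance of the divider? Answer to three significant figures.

R_th ≤ 7.16 kΩ

Loading drop = R_th/(R_th + R_L) ≤ 0.0150, so R_th ≤ R_L · ε/(1−ε) = 470 kΩ × 0.0150/0.9850 = 7.16 kΩ.
(Any R1, R2 with R2/(R1+R2) = 0.739 and R1‖R2 ≤ 7.16 kΩ will meet the spec.)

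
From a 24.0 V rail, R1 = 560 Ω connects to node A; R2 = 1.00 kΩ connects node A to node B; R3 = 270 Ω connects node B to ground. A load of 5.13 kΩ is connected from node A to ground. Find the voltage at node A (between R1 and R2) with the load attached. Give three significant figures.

Below node A the series string R2+R3 = 1270 Ω sits in parallel with the 5130 Ω load: 1018 Ω.
V_A = 24.0 × 1018/(560 + 1018) = 15.5 V.

V ≈ 15.5 V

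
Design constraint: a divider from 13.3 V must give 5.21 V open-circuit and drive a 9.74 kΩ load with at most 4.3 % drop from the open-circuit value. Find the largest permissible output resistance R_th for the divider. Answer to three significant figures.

R_th ≤ 438 Ω

Loading drop = R_th/(R_th + R_L) ≤ 0.0430, so R_th ≤ R_L · ε/(1−ε) = 9.74 kΩ × 0.0430/0.9570 = 438 Ω.
(Any R1, R2 with R2/(R1+R2) = 0.392 and R1‖R2 ≤ 438 Ω will meet the spec.)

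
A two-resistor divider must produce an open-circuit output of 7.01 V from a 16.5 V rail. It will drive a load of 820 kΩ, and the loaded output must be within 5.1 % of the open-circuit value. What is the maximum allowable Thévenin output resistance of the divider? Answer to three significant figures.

Loading drop = R_th/(R_th + R_L) ≤ 0.0510, so R_th ≤ R_L · ε/(1−ε) = 820 kΩ × 0.0510/0.9490 = 44.1 kΩ.
(Any R1, R2 with R2/(R1+R2) = 0.425 and R1‖R2 ≤ 44.1 kΩ will meet the spec.)

R_th ≤ 44.1 kΩ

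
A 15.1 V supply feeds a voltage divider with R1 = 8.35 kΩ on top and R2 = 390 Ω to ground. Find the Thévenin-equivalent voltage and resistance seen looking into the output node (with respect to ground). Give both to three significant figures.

V_th is the open-circuit tap voltage: 15.1 × 390/(8350 + 390) = 0.674 V.
With the supply zeroed, R1 and R2 appear in parallel from the tap: R_th = R1‖R2 = (8350 × 390)/8740 = 373 Ω.

V_th = 0.674 V, R_th = 373 Ω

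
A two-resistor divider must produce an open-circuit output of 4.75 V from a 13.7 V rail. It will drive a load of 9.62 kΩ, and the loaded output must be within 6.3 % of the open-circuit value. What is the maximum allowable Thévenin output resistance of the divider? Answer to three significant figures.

Loading drop = R_th/(R_th + R_L) ≤ 0.0630, so R_th ≤ R_L · ε/(1−ε) = 9.62 kΩ × 0.0630/0.9370 = 647 Ω.
(Any R1, R2 with R2/(R1+R2) = 0.347 and R1‖R2 ≤ 647 Ω will meet the spec.)

R_th ≤ 647 Ω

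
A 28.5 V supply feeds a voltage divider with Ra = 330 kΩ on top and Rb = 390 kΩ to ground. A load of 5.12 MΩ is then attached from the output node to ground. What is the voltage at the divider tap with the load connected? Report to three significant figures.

The load sits in parallel with Rb: Rb‖R_L = (390 × 5120) / (390 + 5120) = 362.4 kΩ.
V_out = 28.5 × 362.4 / (330 + 362.4) = 28.5 × 362.4/692.4 = 14.9 V.

V_out ≈ 14.9 V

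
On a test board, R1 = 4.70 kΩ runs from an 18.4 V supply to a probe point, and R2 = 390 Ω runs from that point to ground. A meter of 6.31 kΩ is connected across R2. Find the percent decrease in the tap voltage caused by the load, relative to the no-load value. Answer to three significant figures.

5.40 %

The divider's output (Thévenin) resistance is R1‖R2 = 360.1 Ω.
Fractional drop under load = R_th/(R_th + R_L) = 360.1 / (360.1 + 6310) = 0.05399.
So the output falls by 5.40 %.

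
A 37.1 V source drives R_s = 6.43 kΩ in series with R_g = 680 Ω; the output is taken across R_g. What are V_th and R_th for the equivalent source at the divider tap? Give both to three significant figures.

V_th = 3.55 V, R_th = 615 Ω

V_th is the open-circuit tap voltage: 37.1 × 680/(6430 + 680) = 3.55 V.
With the supply zeroed, R_s and R_g appear in parallel from the tap: R_th = R_s‖R_g = (6430 × 680)/7110 = 615 Ω.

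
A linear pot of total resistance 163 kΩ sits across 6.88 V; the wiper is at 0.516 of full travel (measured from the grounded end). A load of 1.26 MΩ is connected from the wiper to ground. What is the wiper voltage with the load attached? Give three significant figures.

The wiper splits the pot into (1−α)R = 78.89 kΩ above and αR = 84.11 kΩ below.
Lower section ‖ load = 78.84 kΩ.
V_wiper = 6.88 × 78.84/(78.89 + 78.84) = 3.44 V.

V ≈ 3.44 V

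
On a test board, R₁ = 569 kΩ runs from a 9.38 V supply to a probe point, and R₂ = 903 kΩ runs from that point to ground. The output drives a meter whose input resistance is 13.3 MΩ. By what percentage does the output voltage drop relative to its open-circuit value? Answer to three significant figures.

2.56 %

The divider's output (Thévenin) resistance is R₁‖R₂ = 349.1 kΩ.
Fractional drop under load = R_th/(R_th + R_L) = 349.1 / (349.1 + 13300) = 0.02557.
So the output falls by 2.56 %.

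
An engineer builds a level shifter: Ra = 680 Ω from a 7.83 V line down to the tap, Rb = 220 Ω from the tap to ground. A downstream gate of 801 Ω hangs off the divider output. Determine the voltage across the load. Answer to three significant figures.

V_out ≈ 1.59 V

The load sits in parallel with Rb: Rb‖R_L = (220 × 801) / (220 + 801) = 172.6 Ω.
V_out = 7.83 × 172.6 / (680 + 172.6) = 7.83 × 172.6/852.6 = 1.59 V.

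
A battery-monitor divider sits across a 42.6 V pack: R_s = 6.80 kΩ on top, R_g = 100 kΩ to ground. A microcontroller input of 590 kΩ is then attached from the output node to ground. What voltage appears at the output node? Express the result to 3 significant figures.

V_out ≈ 39.5 V

The load sits in parallel with R_g: R_g‖R_L = (100 × 590) / (100 + 590) = 85.51 kΩ.
V_out = 42.6 × 85.51 / (6.80 + 85.51) = 42.6 × 85.51/92.31 = 39.5 V.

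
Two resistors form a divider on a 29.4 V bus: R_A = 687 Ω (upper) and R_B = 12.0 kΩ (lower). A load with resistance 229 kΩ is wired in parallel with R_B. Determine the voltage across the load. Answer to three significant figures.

The load sits in parallel with R_B: R_B‖R_L = (12000 × 229000) / (12000 + 229000) = 11400 Ω.
V_out = 29.4 × 11400 / (687 + 11400) = 29.4 × 11400/12090 = 27.7 V.

V_out ≈ 27.7 V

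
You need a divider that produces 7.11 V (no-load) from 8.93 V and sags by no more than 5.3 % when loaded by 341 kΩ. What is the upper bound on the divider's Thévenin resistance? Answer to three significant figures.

R_th ≤ 19.1 kΩ

Loading drop = R_th/(R_th + R_L) ≤ 0.0530, so R_th ≤ R_L · ε/(1−ε) = 341 kΩ × 0.0530/0.9470 = 19.1 kΩ.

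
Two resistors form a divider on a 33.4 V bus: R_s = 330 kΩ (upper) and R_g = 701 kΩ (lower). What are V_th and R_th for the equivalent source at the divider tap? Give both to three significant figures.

V_th is the open-circuit tap voltage: 33.4 × 701/(330 + 701) = 22.7 V.
With the supply zeroed, R_s and R_g appear in parallel from the tap: R_th = R_s‖R_g = (330 × 701)/1031 = 224 kΩ.

V_th = 22.7 V, R_th = 224 kΩ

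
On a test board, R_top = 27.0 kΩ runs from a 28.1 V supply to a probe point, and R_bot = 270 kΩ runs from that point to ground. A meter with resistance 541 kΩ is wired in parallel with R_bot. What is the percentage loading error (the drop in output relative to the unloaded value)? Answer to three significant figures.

4.34 %

The divider's output (Thévenin) resistance is R_top‖R_bot = 24.55 kΩ.
Fractional drop under load = R_th/(R_th + R_L) = 24.55 / (24.55 + 541) = 0.04340.
So the output falls by 4.34 %.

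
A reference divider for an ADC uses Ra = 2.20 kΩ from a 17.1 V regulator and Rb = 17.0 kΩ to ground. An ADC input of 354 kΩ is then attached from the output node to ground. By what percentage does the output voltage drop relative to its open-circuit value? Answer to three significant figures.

The divider's output (Thévenin) resistance is Ra‖Rb = 1.948 kΩ.
Fractional drop under load = R_th/(R_th + R_L) = 1.948 / (1.948 + 354) = 0.005472.
So the output falls by 0.547 %.

0.547 %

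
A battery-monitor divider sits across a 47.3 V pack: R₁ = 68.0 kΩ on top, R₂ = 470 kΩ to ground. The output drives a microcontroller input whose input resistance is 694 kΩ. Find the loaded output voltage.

V_out ≈ 38.1 V

The load sits in parallel with R₂: R₂‖R_L = (470 × 694) / (470 + 694) = 280.2 kΩ.
V_out = 47.3 × 280.2 / (68.0 + 280.2) = 47.3 × 280.2/348.2 = 38.1 V.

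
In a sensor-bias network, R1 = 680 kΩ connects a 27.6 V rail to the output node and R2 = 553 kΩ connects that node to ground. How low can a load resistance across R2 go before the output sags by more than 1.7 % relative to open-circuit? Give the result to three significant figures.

Output resistance R_th = R1‖R2 = (680 × 553)/1233 = 305.0 kΩ.
The fractional drop is R_th/(R_th + R_L); requiring this ≤ 0.0170 gives R_L ≥ R_th(1/0.0170 − 1) = 305.0 × 57.82 = 17.6 MΩ.

R_L(min) ≈ 17.6 MΩ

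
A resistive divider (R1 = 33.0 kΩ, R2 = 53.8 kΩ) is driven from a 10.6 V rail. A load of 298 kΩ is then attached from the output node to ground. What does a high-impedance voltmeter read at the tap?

V_out ≈ 6.15 V

The load sits in parallel with R2: R2‖R_L = (53.8 × 298) / (53.8 + 298) = 45.57 kΩ.
V_out = 10.6 × 45.57 / (33.0 + 45.57) = 10.6 × 45.57/78.57 = 6.15 V.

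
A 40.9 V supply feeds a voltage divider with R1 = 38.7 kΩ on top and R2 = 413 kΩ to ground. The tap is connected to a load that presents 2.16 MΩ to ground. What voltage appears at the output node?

V_out ≈ 36.8 V

The load sits in parallel with R2: R2‖R_L = (413 × 2160) / (413 + 2160) = 346.7 kΩ.
V_out = 40.9 × 346.7 / (38.7 + 346.7) = 40.9 × 346.7/385.4 = 36.8 V.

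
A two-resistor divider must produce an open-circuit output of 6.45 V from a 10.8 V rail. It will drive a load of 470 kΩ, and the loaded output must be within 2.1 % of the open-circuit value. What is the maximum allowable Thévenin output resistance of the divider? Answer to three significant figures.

R_th ≤ 10.1 kΩ

Loading drop = R_th/(R_th + R_L) ≤ 0.0210, so R_th ≤ R_L · ε/(1−ε) = 470 kΩ × 0.0210/0.9790 = 10.1 kΩ.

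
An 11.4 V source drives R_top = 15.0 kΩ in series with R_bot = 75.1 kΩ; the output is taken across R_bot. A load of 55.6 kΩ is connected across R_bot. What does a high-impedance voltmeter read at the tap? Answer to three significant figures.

The load sits in parallel with R_bot: R_bot‖R_L = (75.1 × 55.6) / (75.1 + 55.6) = 31.95 kΩ.
V_out = 11.4 × 31.95 / (15.0 + 31.95) = 11.4 × 31.95/46.95 = 7.76 V.

V_out ≈ 7.76 V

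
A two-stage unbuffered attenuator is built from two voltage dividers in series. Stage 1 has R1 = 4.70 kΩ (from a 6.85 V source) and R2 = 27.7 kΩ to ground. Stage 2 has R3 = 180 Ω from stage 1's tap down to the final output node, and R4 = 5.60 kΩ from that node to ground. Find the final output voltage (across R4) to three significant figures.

V_out ≈ 3.35 V

Stage 2 presents R3+R4 = 5780 Ω as a load on stage 1's tap.
Stage 1's lower leg becomes R2‖(R3+R4) = 4782 Ω, so V_mid = 6.85 × 4782/9482 = 3.455 V.
Stage 2 is itself unloaded: V_out = V_mid × R4/(R3+R4) = 3.455 × 5600/5780 = 3.35 V.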